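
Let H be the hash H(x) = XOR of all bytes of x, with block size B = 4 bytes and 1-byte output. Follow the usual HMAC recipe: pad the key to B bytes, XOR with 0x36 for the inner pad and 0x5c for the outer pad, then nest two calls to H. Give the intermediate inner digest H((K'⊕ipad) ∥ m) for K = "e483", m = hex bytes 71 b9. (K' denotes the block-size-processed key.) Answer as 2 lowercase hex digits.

Key "e483" = 65 34 38 33 is exactly B = 4 bytes: K' = 65 34 38 33.
K' ⊕ ipad = 53 02 0e 05.
Inner input = 53 02 0e 05 ∥ 71 b9.
Inner hash: XOR 53⊕02⊕0e⊕05⊕71⊕b9 = 92.

92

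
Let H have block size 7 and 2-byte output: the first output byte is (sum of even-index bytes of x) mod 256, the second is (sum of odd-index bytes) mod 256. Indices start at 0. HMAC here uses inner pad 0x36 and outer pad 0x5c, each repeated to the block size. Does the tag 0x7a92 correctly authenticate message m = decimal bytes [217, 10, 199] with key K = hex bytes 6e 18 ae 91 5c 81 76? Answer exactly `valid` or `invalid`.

valid

Key hex bytes 6e 18 ae 91 5c 81 76 is exactly B = 7 bytes: K' = 6e 18 ae 91 5c 81 76.
K' ⊕ ipad = 58 2e 98 a7 6a b7 40; K' ⊕ opad = 32 44 f2 cd 00 dd 2a.
Inner hash: even-index sum = 420 mod 256 = 164; odd-index sum = 812 mod 256 = 44 → a4 2c.
Outer hash (recomputed tag): even-index sum = 378 mod 256 = 122; odd-index sum = 658 mod 256 = 146 → 7a 92.
Recomputed tag = 7a92; claimed = 7a92 → match.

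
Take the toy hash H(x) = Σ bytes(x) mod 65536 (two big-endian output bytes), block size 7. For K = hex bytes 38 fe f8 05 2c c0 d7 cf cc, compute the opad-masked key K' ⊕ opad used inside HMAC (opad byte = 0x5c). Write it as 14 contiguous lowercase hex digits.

Key hex bytes 38 fe f8 05 2c c0 d7 cf cc is 9 bytes > B = 7, so hash it first: H(key) = 05 91, then zero-pad to 7 bytes: K' = 05 91 00 00 00 00 00.
XOR each byte with 0x5c: 05⊕5c=59, 91⊕5c=cd, 00⊕5c=5c, 00⊕5c=5c, 00⊕5c=5c, 00⊕5c=5c, 00⊕5c=5c.

59cd5c5c5c5c5c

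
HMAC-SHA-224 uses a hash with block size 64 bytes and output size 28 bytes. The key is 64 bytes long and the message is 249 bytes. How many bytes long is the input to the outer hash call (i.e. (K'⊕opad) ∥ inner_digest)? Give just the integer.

Key is 64 ≤ 64 bytes, zero-padded: |K'| = 64.
Outer input = (K'⊕opad) ∥ H(inner) → 64 + 28 = 92 bytes.

92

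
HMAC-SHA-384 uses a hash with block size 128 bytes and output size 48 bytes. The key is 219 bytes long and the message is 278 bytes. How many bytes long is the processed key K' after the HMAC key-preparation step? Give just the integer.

128

Key is 219 > 128 bytes, so it is hashed to 48 bytes then zero-padded to 128: |K'| = 128.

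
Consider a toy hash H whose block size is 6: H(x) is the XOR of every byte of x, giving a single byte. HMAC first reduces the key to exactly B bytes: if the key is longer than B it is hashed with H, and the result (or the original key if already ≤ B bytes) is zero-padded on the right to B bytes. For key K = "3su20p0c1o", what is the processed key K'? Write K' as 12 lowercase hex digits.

4a0000000000

|K| = 10 > B = 6, so first hash the key.
H(K): XOR 33⊕73⊕75⊕32⊕30⊕70⊕30⊕63⊕31⊕6f = 4a.
Zero-pad H(K) = 4a to 6 bytes: K' = 4a 00 00 00 00 00.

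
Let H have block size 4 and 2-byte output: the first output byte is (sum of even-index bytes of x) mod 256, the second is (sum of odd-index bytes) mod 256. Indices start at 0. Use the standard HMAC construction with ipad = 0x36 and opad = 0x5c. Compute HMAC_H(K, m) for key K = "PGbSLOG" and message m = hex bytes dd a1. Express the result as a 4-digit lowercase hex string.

Key "PGbSLOG" = 50 47 62 53 4c 4f 47 is 7 bytes > B = 4, so hash it first: H(key) = 45 e9, then zero-pad to 4 bytes: K' = 45 e9 00 00.
K' ⊕ ipad = 73 df 36 36.  K' ⊕ opad = 19 b5 5c 5c.
Inner input = (K'⊕ipad) ∥ m = 73 df 36 36 ∥ dd a1.
Inner hash: even-index sum = 390 mod 256 = 134; odd-index sum = 438 mod 256 = 182 → 86 b6.
Outer input = (K'⊕opad) ∥ inner = 19 b5 5c 5c ∥ 86 b6.
Outer hash (tag): even-index sum = 251 mod 256 = 251; odd-index sum = 455 mod 256 = 199 → fb c7.

fbc7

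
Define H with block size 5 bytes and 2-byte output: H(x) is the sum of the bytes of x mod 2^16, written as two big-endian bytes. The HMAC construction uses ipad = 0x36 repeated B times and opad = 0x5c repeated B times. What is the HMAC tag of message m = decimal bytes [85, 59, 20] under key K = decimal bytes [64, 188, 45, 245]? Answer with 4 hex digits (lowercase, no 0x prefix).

032c

Key decimal bytes [64, 188, 45, 245] = 40 bc 2d f5 is 4 bytes ≤ B = 5; zero-pad to 5 bytes: K' = 40 bc 2d f5 00.
K' ⊕ ipad = 76 8a 1b c3 36.  K' ⊕ opad = 1c e0 71 a9 5c.
Inner input = (K'⊕ipad) ∥ m = 76 8a 1b c3 36 ∥ 55 3b 14.
Inner hash: sum = 118+138+27+195+54+85+59+20 = 696 → 02 b8.
Outer input = (K'⊕opad) ∥ inner = 1c e0 71 a9 5c ∥ 02 b8.
Outer hash (tag): sum = 28+224+113+169+92+2+184 = 812 → 03 2c.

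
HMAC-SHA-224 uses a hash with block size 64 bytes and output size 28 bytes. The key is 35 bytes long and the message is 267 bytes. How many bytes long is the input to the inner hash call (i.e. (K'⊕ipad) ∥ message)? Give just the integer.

331

Key is 35 ≤ 64 bytes, zero-padded: |K'| = 64.
Inner input = (K'⊕ipad) ∥ m → 64 + 267 = 331 bytes.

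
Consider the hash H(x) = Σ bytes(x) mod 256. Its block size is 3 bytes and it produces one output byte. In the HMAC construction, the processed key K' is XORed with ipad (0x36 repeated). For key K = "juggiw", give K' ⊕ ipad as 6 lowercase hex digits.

bb3636

Key "juggiw" = 6a 75 67 67 69 77 is 6 bytes > B = 3, so hash it first: H(key) = 8d, then zero-pad to 3 bytes: K' = 8d 00 00.
XOR each byte with 0x36: 8d⊕36=bb, 00⊕36=36, 00⊕36=36.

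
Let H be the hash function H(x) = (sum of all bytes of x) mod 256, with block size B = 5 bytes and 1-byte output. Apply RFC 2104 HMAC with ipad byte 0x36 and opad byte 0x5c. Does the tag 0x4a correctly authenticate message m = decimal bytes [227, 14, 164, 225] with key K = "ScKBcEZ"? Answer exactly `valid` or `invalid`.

Key "ScKBcEZ" = 53 63 4b 42 63 45 5a is 7 bytes > B = 5, so hash it first: H(key) = 45, then zero-pad to 5 bytes: K' = 45 00 00 00 00.
K' ⊕ ipad = 73 36 36 36 36; K' ⊕ opad = 19 5c 5c 5c 5c.
Inner hash: sum = 115+54+54+54+54+227+14+164+225 = 961; mod 256 = 193 → c1.
Outer hash (recomputed tag): sum = 25+92+92+92+92+193 = 586; mod 256 = 74 → 4a.
Recomputed tag = 4a; claimed = 4a → match.

valid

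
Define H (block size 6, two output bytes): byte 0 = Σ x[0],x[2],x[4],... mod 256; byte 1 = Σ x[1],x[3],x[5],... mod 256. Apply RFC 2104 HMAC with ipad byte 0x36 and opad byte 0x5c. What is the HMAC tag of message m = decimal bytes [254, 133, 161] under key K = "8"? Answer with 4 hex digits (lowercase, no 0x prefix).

353b

Key "8" = 38 is 1 byte ≤ B = 6; zero-pad to 6 bytes: K' = 38 00 00 00 00 00.
K' ⊕ ipad = 0e 36 36 36 36 36.  K' ⊕ opad = 64 5c 5c 5c 5c 5c.
Inner input = (K'⊕ipad) ∥ m = 0e 36 36 36 36 36 ∥ fe 85 a1.
Inner hash: even-index sum = 537 mod 256 = 25; odd-index sum = 295 mod 256 = 39 → 19 27.
Outer input = (K'⊕opad) ∥ inner = 64 5c 5c 5c 5c 5c ∥ 19 27.
Outer hash (tag): even-index sum = 309 mod 256 = 53; odd-index sum = 315 mod 256 = 59 → 35 3b.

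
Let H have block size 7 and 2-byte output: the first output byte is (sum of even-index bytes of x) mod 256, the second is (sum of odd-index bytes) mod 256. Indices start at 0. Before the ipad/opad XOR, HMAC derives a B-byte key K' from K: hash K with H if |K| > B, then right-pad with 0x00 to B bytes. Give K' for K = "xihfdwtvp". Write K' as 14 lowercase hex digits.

28bc0000000000

|K| = 9 > B = 7, so first hash the key.
H(K): even-index sum = 552 mod 256 = 40; odd-index sum = 444 mod 256 = 188 → 28 bc.
Zero-pad H(K) = 28 bc to 7 bytes: K' = 28 bc 00 00 00 00 00.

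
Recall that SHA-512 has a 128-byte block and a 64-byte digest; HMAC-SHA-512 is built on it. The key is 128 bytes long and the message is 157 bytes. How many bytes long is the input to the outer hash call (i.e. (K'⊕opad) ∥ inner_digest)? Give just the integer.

Key is 128 ≤ 128 bytes, zero-padded: |K'| = 128.
Outer input = (K'⊕opad) ∥ H(inner) → 128 + 64 = 192 bytes.

192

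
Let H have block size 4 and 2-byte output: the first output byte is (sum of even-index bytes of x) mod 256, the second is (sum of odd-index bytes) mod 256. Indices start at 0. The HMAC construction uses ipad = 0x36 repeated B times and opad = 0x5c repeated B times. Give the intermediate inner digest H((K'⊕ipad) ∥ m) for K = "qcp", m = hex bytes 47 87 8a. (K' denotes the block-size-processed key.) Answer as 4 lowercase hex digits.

5e12

Key "qcp" = 71 63 70 is 3 bytes ≤ B = 4; zero-pad to 4 bytes: K' = 71 63 70 00.
K' ⊕ ipad = 47 55 46 36.
Inner input = 47 55 46 36 ∥ 47 87 8a.
Inner hash: even-index sum = 350 mod 256 = 94; odd-index sum = 274 mod 256 = 18 → 5e 12.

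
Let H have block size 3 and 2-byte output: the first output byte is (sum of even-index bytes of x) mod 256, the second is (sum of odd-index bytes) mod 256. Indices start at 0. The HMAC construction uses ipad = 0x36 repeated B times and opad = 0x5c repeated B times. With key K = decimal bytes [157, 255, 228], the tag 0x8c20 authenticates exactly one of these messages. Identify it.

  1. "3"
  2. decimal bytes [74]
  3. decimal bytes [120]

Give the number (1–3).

2

Key decimal bytes [157, 255, 228] = 9d ff e4 is exactly B = 3 bytes: K' = 9d ff e4.
K' ⊕ ipad = ab c9 d2; K' ⊕ opad = c1 a3 b8.
m1: inner = H(ab c9 d2 33) = 7d fc; tag = H(c1 a3 b8 7d fc) = 7520
m2: inner = H(ab c9 d2 4a) = 7d 13; tag = H(c1 a3 b8 7d 13) = 8c20 ← matches
m3: inner = H(ab c9 d2 78) = 7d 41; tag = H(c1 a3 b8 7d 41) = ba20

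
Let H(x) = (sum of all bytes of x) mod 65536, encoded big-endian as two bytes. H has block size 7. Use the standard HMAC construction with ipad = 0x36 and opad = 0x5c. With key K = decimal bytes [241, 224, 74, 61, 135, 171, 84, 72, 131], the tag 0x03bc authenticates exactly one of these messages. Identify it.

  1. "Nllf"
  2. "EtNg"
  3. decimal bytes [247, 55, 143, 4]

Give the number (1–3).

Key decimal bytes [241, 224, 74, 61, 135, 171, 84, 72, 131] = f1 e0 4a 3d 87 ab 54 48 83 is 9 bytes > B = 7, so hash it first: H(key) = 04 a9, then zero-pad to 7 bytes: K' = 04 a9 00 00 00 00 00.
K' ⊕ ipad = 32 9f 36 36 36 36 36; K' ⊕ opad = 58 f5 5c 5c 5c 5c 5c.
m1: inner = H(32 9f 36 36 36 36 36 4e 6c 6c 66) = 03 6b; tag = H(58 f5 5c 5c 5c 5c 5c 03 6b) = 0387
m2: inner = H(32 9f 36 36 36 36 36 45 74 4e 67) = 03 4d; tag = H(58 f5 5c 5c 5c 5c 5c 03 4d) = 0369
m3: inner = H(32 9f 36 36 36 36 36 f7 37 8f 04) = 03 a0; tag = H(58 f5 5c 5c 5c 5c 5c 03 a0) = 03bc ← matches

3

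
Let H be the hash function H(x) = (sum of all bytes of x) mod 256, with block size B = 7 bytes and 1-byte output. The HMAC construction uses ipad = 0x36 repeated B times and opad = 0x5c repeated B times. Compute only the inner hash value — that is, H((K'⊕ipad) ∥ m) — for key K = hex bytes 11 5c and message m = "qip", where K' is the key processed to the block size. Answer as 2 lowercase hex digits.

e9

Key hex bytes 11 5c is 2 bytes ≤ B = 7; zero-pad to 7 bytes: K' = 11 5c 00 00 00 00 00.
K' ⊕ ipad = 27 6a 36 36 36 36 36.
Inner input = 27 6a 36 36 36 36 36 ∥ 71 69 70.
Inner hash: sum = 39+106+54+54+54+54+54+113+105+112 = 745; mod 256 = 233 → e9.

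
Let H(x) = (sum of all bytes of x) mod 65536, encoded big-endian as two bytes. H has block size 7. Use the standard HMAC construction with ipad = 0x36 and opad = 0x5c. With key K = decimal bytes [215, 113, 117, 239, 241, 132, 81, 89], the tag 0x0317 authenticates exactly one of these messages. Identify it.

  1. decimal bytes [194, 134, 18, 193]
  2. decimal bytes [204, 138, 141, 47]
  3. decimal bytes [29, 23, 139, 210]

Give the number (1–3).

Key decimal bytes [215, 113, 117, 239, 241, 132, 81, 89] = d7 71 75 ef f1 84 51 59 is 8 bytes > B = 7, so hash it first: H(key) = 04 cb, then zero-pad to 7 bytes: K' = 04 cb 00 00 00 00 00.
K' ⊕ ipad = 32 fd 36 36 36 36 36; K' ⊕ opad = 58 97 5c 5c 5c 5c 5c.
m1: inner = H(32 fd 36 36 36 36 36 c2 86 12 c1) = 04 58; tag = H(58 97 5c 5c 5c 5c 5c 04 58) = 0317 ← matches
m2: inner = H(32 fd 36 36 36 36 36 cc 8a 8d 2f) = 04 4f; tag = H(58 97 5c 5c 5c 5c 5c 04 4f) = 030e
m3: inner = H(32 fd 36 36 36 36 36 1d 17 8b d2) = 03 ce; tag = H(58 97 5c 5c 5c 5c 5c 03 ce) = 038c

1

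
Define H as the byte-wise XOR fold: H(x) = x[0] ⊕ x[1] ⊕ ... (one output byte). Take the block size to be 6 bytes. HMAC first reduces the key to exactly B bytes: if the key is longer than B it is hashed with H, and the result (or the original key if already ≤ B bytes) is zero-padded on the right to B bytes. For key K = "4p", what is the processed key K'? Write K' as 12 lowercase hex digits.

347000000000

Key "4p" = 34 70 is 2 bytes ≤ B = 6; zero-pad to 6 bytes: K' = 34 70 00 00 00 00.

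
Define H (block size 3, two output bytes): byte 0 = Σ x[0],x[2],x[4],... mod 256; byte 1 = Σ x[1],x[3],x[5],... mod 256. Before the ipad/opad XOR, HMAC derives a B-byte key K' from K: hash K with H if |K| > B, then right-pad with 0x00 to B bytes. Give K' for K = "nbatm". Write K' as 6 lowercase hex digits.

|K| = 5 > B = 3, so first hash the key.
H(K): even-index sum = 316 mod 256 = 60; odd-index sum = 214 mod 256 = 214 → 3c d6.
Zero-pad H(K) = 3c d6 to 3 bytes: K' = 3c d6 00.

3cd600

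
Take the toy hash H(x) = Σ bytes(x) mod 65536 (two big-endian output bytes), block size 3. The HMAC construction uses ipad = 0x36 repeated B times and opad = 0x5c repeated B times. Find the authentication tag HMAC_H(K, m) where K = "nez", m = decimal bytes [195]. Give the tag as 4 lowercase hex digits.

014c

Key "nez" = 6e 65 7a is exactly B = 3 bytes: K' = 6e 65 7a.
K' ⊕ ipad = 58 53 4c.  K' ⊕ opad = 32 39 26.
Inner input = (K'⊕ipad) ∥ m = 58 53 4c ∥ c3.
Inner hash: sum = 88+83+76+195 = 442 → 01 ba.
Outer input = (K'⊕opad) ∥ inner = 32 39 26 ∥ 01 ba.
Outer hash (tag): sum = 50+57+38+1+186 = 332 → 01 4c.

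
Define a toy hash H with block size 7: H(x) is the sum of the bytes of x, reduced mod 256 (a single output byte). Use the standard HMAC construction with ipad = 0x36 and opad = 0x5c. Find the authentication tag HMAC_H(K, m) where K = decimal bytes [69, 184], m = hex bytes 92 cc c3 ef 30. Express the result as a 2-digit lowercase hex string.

18

Key decimal bytes [69, 184] = 45 b8 is 2 bytes ≤ B = 7; zero-pad to 7 bytes: K' = 45 b8 00 00 00 00 00.
K' ⊕ ipad = 73 8e 36 36 36 36 36.  K' ⊕ opad = 19 e4 5c 5c 5c 5c 5c.
Inner input = (K'⊕ipad) ∥ m = 73 8e 36 36 36 36 36 ∥ 92 cc c3 ef 30.
Inner hash: sum = 115+142+54+54+54+54+54+146+204+195+239+48 = 1359; mod 256 = 79 → 4f.
Outer input = (K'⊕opad) ∥ inner = 19 e4 5c 5c 5c 5c 5c ∥ 4f.
Outer hash (tag): sum = 25+228+92+92+92+92+92+79 = 792; mod 256 = 24 → 18.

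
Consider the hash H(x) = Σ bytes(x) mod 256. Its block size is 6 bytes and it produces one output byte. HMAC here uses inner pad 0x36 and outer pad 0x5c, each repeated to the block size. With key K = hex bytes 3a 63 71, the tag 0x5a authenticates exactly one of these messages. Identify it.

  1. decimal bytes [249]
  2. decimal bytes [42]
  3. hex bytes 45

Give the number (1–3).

2

Key hex bytes 3a 63 71 is 3 bytes ≤ B = 6; zero-pad to 6 bytes: K' = 3a 63 71 00 00 00.
K' ⊕ ipad = 0c 55 47 36 36 36; K' ⊕ opad = 66 3f 2d 5c 5c 5c.
m1: inner = H(0c 55 47 36 36 36 f9) = 43; tag = H(66 3f 2d 5c 5c 5c 43) = 29
m2: inner = H(0c 55 47 36 36 36 2a) = 74; tag = H(66 3f 2d 5c 5c 5c 74) = 5a ← matches
m3: inner = H(0c 55 47 36 36 36 45) = 8f; tag = H(66 3f 2d 5c 5c 5c 8f) = 75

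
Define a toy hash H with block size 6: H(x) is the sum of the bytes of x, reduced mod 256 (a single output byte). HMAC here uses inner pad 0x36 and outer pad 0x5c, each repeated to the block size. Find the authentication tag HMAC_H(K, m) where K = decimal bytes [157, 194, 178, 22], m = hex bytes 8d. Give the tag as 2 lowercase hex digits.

Key decimal bytes [157, 194, 178, 22] = 9d c2 b2 16 is 4 bytes ≤ B = 6; zero-pad to 6 bytes: K' = 9d c2 b2 16 00 00.
K' ⊕ ipad = ab f4 84 20 36 36.  K' ⊕ opad = c1 9e ee 4a 5c 5c.
Inner input = (K'⊕ipad) ∥ m = ab f4 84 20 36 36 ∥ 8d.
Inner hash: sum = 171+244+132+32+54+54+141 = 828; mod 256 = 60 → 3c.
Outer input = (K'⊕opad) ∥ inner = c1 9e ee 4a 5c 5c ∥ 3c.
Outer hash (tag): sum = 193+158+238+74+92+92+60 = 907; mod 256 = 139 → 8b.

8b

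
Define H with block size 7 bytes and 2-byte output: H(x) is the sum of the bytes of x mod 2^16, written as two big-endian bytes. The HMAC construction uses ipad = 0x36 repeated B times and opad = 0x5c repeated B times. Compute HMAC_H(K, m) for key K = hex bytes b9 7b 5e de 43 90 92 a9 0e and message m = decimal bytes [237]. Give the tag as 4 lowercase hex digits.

Key hex bytes b9 7b 5e de 43 90 92 a9 0e is 9 bytes > B = 7, so hash it first: H(key) = 04 8c, then zero-pad to 7 bytes: K' = 04 8c 00 00 00 00 00.
K' ⊕ ipad = 32 ba 36 36 36 36 36.  K' ⊕ opad = 58 d0 5c 5c 5c 5c 5c.
Inner input = (K'⊕ipad) ∥ m = 32 ba 36 36 36 36 36 ∥ ed.
Inner hash: sum = 50+186+54+54+54+54+54+237 = 743 → 02 e7.
Outer input = (K'⊕opad) ∥ inner = 58 d0 5c 5c 5c 5c 5c ∥ 02 e7.
Outer hash (tag): sum = 88+208+92+92+92+92+92+2+231 = 989 → 03 dd.

03dd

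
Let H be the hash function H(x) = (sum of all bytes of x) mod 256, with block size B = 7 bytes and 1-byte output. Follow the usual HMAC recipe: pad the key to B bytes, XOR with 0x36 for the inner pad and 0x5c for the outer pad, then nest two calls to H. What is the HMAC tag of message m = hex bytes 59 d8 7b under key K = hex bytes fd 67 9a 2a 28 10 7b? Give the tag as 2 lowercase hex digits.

Key hex bytes fd 67 9a 2a 28 10 7b is exactly B = 7 bytes: K' = fd 67 9a 2a 28 10 7b.
K' ⊕ ipad = cb 51 ac 1c 1e 26 4d.  K' ⊕ opad = a1 3b c6 76 74 4c 27.
Inner input = (K'⊕ipad) ∥ m = cb 51 ac 1c 1e 26 4d ∥ 59 d8 7b.
Inner hash: sum = 203+81+172+28+30+38+77+89+216+123 = 1057; mod 256 = 33 → 21.
Outer input = (K'⊕opad) ∥ inner = a1 3b c6 76 74 4c 27 ∥ 21.
Outer hash (tag): sum = 161+59+198+118+116+76+39+33 = 800; mod 256 = 32 → 20.

20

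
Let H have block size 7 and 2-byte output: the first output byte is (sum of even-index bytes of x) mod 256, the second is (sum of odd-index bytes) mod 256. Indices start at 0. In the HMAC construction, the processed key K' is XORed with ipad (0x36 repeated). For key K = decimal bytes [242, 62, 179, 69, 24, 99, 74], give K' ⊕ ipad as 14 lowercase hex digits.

Key decimal bytes [242, 62, 179, 69, 24, 99, 74] = f2 3e b3 45 18 63 4a is exactly B = 7 bytes: K' = f2 3e b3 45 18 63 4a.
XOR each byte with 0x36: f2⊕36=c4, 3e⊕36=08, b3⊕36=85, 45⊕36=73, 18⊕36=2e, 63⊕36=55, 4a⊕36=7c.

c40885732e557c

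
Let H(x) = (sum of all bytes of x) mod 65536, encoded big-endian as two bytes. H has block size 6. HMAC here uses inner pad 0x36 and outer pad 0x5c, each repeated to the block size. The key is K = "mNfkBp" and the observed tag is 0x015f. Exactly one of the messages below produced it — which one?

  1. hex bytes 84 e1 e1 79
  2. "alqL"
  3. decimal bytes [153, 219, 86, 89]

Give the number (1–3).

Key "mNfkBp" = 6d 4e 66 6b 42 70 is exactly B = 6 bytes: K' = 6d 4e 66 6b 42 70.
K' ⊕ ipad = 5b 78 50 5d 74 46; K' ⊕ opad = 31 12 3a 37 1e 2c.
m1: inner = H(5b 78 50 5d 74 46 84 e1 e1 79) = 04 f9; tag = H(31 12 3a 37 1e 2c 04 f9) = 01fb
m2: inner = H(5b 78 50 5d 74 46 61 6c 71 4c) = 03 c4; tag = H(31 12 3a 37 1e 2c 03 c4) = 01c5
m3: inner = H(5b 78 50 5d 74 46 99 db 56 59) = 04 5d; tag = H(31 12 3a 37 1e 2c 04 5d) = 015f ← matches

3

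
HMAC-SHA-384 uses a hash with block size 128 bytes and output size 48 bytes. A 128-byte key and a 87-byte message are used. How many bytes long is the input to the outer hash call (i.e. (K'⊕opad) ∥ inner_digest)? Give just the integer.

176

Key is 128 ≤ 128 bytes, zero-padded: |K'| = 128.
Outer input = (K'⊕opad) ∥ H(inner) → 128 + 48 = 176 bytes.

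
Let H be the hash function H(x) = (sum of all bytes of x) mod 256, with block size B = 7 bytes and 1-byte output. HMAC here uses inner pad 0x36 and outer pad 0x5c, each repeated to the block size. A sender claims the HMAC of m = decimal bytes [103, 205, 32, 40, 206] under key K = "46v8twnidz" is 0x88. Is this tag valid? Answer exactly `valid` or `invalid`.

invalid

Key "46v8twnidz" = 34 36 76 38 74 77 6e 69 64 7a is 10 bytes > B = 7, so hash it first: H(key) = b8, then zero-pad to 7 bytes: K' = b8 00 00 00 00 00 00.
K' ⊕ ipad = 8e 36 36 36 36 36 36; K' ⊕ opad = e4 5c 5c 5c 5c 5c 5c.
Inner hash: sum = 142+54+54+54+54+54+54+103+205+32+40+206 = 1052; mod 256 = 28 → 1c.
Outer hash (recomputed tag): sum = 228+92+92+92+92+92+92+28 = 808; mod 256 = 40 → 28.
Recomputed tag = 28; claimed = 88 → mismatch.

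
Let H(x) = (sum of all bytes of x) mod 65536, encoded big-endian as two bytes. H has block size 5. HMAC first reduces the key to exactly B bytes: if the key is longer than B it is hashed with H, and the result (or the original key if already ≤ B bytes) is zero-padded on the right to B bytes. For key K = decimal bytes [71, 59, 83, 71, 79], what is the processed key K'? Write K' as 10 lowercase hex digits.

473b53474f

Key decimal bytes [71, 59, 83, 71, 79] = 47 3b 53 47 4f is exactly B = 5 bytes: K' = 47 3b 53 47 4f.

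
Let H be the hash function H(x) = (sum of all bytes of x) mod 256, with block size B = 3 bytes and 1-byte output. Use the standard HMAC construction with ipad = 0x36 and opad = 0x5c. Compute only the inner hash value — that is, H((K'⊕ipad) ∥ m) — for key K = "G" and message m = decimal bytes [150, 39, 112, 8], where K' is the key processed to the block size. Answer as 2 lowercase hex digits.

12

Key "G" = 47 is 1 byte ≤ B = 3; zero-pad to 3 bytes: K' = 47 00 00.
K' ⊕ ipad = 71 36 36.
Inner input = 71 36 36 ∥ 96 27 70 08.
Inner hash: sum = 113+54+54+150+39+112+8 = 530; mod 256 = 18 → 12.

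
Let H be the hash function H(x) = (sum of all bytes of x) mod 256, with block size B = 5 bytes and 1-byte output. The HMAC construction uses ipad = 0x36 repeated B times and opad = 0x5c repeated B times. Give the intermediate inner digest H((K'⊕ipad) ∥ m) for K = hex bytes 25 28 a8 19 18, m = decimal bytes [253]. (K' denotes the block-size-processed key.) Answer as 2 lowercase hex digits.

29

Key hex bytes 25 28 a8 19 18 is exactly B = 5 bytes: K' = 25 28 a8 19 18.
K' ⊕ ipad = 13 1e 9e 2f 2e.
Inner input = 13 1e 9e 2f 2e ∥ fd.
Inner hash: sum = 19+30+158+47+46+253 = 553; mod 256 = 41 → 29.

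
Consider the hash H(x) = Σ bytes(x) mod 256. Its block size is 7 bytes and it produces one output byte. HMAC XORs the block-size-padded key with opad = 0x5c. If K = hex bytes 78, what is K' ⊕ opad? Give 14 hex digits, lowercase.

245c5c5c5c5c5c

Key hex bytes 78 is 1 byte ≤ B = 7; zero-pad to 7 bytes: K' = 78 00 00 00 00 00 00.
XOR each byte with 0x5c: 78⊕5c=24, 00⊕5c=5c, 00⊕5c=5c, 00⊕5c=5c, 00⊕5c=5c, 00⊕5c=5c, 00⊕5c=5c.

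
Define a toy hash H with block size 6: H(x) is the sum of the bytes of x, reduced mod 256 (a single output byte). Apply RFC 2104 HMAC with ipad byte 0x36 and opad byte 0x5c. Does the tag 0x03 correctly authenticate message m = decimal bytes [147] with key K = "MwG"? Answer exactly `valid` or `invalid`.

invalid

Key "MwG" = 4d 77 47 is 3 bytes ≤ B = 6; zero-pad to 6 bytes: K' = 4d 77 47 00 00 00.
K' ⊕ ipad = 7b 41 71 36 36 36; K' ⊕ opad = 11 2b 1b 5c 5c 5c.
Inner hash: sum = 123+65+113+54+54+54+147 = 610; mod 256 = 98 → 62.
Outer hash (recomputed tag): sum = 17+43+27+92+92+92+98 = 461; mod 256 = 205 → cd.
Recomputed tag = cd; claimed = 03 → mismatch.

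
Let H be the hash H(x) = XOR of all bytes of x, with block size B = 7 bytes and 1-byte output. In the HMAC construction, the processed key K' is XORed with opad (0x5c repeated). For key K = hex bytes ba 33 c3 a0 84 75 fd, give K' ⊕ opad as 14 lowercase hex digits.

e66f9ffcd829a1

Key hex bytes ba 33 c3 a0 84 75 fd is exactly B = 7 bytes: K' = ba 33 c3 a0 84 75 fd.
XOR each byte with 0x5c: ba⊕5c=e6, 33⊕5c=6f, c3⊕5c=9f, a0⊕5c=fc, 84⊕5c=d8, 75⊕5c=29, fd⊕5c=a1.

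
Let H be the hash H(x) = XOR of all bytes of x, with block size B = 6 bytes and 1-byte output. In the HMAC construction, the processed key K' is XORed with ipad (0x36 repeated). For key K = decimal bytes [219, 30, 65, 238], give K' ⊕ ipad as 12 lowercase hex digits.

ed2877d83636

Key decimal bytes [219, 30, 65, 238] = db 1e 41 ee is 4 bytes ≤ B = 6; zero-pad to 6 bytes: K' = db 1e 41 ee 00 00.
XOR each byte with 0x36: db⊕36=ed, 1e⊕36=28, 41⊕36=77, ee⊕36=d8, 00⊕36=36, 00⊕36=36.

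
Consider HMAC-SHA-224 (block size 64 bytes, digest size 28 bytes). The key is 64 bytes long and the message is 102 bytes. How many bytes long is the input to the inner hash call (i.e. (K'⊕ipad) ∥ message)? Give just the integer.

166

Key is 64 ≤ 64 bytes, zero-padded: |K'| = 64.
Inner input = (K'⊕ipad) ∥ m → 64 + 102 = 166 bytes.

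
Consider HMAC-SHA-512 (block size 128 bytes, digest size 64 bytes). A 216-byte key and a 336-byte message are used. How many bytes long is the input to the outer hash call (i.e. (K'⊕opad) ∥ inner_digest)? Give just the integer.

Key is 216 > 128 bytes, so it is hashed to 64 bytes then zero-padded to 128: |K'| = 128.
Outer input = (K'⊕opad) ∥ H(inner) → 128 + 64 = 192 bytes.

192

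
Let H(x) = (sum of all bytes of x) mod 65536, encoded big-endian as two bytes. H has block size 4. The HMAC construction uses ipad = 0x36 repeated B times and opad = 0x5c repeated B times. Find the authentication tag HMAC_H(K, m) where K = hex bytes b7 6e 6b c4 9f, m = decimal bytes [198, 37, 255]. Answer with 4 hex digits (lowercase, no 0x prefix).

0217

Key hex bytes b7 6e 6b c4 9f is 5 bytes > B = 4, so hash it first: H(key) = 02 f3, then zero-pad to 4 bytes: K' = 02 f3 00 00.
K' ⊕ ipad = 34 c5 36 36.  K' ⊕ opad = 5e af 5c 5c.
Inner input = (K'⊕ipad) ∥ m = 34 c5 36 36 ∥ c6 25 ff.
Inner hash: sum = 52+197+54+54+198+37+255 = 847 → 03 4f.
Outer input = (K'⊕opad) ∥ inner = 5e af 5c 5c ∥ 03 4f.
Outer hash (tag): sum = 94+175+92+92+3+79 = 535 → 02 17.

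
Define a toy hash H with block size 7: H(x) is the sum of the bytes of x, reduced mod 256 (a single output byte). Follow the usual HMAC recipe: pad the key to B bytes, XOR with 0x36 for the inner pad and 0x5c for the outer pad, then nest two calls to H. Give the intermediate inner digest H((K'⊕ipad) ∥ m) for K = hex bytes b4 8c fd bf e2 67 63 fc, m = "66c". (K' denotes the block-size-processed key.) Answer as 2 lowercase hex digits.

Key hex bytes b4 8c fd bf e2 67 63 fc is 8 bytes > B = 7, so hash it first: H(key) = a4, then zero-pad to 7 bytes: K' = a4 00 00 00 00 00 00.
K' ⊕ ipad = 92 36 36 36 36 36 36.
Inner input = 92 36 36 36 36 36 36 ∥ 36 36 63.
Inner hash: sum = 146+54+54+54+54+54+54+54+54+99 = 677; mod 256 = 165 → a5.

a5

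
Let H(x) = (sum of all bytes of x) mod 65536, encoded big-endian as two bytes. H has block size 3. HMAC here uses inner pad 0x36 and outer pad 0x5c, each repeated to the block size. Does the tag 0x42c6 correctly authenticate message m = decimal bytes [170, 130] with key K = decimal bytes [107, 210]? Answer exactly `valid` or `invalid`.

Key decimal bytes [107, 210] = 6b d2 is 2 bytes ≤ B = 3; zero-pad to 3 bytes: K' = 6b d2 00.
K' ⊕ ipad = 5d e4 36; K' ⊕ opad = 37 8e 5c.
Inner hash: sum = 93+228+54+170+130 = 675 → 02 a3.
Outer hash (recomputed tag): sum = 55+142+92+2+163 = 454 → 01 c6.
Recomputed tag = 01c6; claimed = 42c6 → mismatch.

invalid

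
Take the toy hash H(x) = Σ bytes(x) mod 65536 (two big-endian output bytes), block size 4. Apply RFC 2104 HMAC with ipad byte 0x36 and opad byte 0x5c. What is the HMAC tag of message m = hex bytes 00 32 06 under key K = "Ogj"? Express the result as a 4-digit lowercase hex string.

0175

Key "Ogj" = 4f 67 6a is 3 bytes ≤ B = 4; zero-pad to 4 bytes: K' = 4f 67 6a 00.
K' ⊕ ipad = 79 51 5c 36.  K' ⊕ opad = 13 3b 36 5c.
Inner input = (K'⊕ipad) ∥ m = 79 51 5c 36 ∥ 00 32 06.
Inner hash: sum = 121+81+92+54+0+50+6 = 404 → 01 94.
Outer input = (K'⊕opad) ∥ inner = 13 3b 36 5c ∥ 01 94.
Outer hash (tag): sum = 19+59+54+92+1+148 = 373 → 01 75.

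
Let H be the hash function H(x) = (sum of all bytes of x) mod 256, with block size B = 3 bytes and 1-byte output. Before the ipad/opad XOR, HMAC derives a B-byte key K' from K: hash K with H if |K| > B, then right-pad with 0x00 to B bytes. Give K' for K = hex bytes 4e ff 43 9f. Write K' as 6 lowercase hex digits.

|K| = 4 > B = 3, so first hash the key.
H(K): sum = 78+255+67+159 = 559; mod 256 = 47 → 2f.
Zero-pad H(K) = 2f to 3 bytes: K' = 2f 00 00.

2f0000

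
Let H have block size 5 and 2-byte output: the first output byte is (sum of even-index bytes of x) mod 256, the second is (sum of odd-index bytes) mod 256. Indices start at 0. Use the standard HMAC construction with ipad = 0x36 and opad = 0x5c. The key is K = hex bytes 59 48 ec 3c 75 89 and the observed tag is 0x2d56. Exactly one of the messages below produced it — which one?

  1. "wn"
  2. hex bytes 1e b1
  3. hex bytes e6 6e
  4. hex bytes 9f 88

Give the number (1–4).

2

Key hex bytes 59 48 ec 3c 75 89 is 6 bytes > B = 5, so hash it first: H(key) = ba 0d, then zero-pad to 5 bytes: K' = ba 0d 00 00 00.
K' ⊕ ipad = 8c 3b 36 36 36; K' ⊕ opad = e6 51 5c 5c 5c.
m1: inner = H(8c 3b 36 36 36 77 6e) = 66 e8; tag = H(e6 51 5c 5c 5c 66 e8) = 8613
m2: inner = H(8c 3b 36 36 36 1e b1) = a9 8f; tag = H(e6 51 5c 5c 5c a9 8f) = 2d56 ← matches
m3: inner = H(8c 3b 36 36 36 e6 6e) = 66 57; tag = H(e6 51 5c 5c 5c 66 57) = f513
m4: inner = H(8c 3b 36 36 36 9f 88) = 80 10; tag = H(e6 51 5c 5c 5c 80 10) = ae2d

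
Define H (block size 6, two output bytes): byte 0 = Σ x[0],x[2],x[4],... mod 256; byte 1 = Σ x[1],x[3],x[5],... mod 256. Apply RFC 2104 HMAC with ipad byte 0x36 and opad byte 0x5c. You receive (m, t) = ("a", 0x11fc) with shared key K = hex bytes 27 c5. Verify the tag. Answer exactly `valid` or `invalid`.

Key hex bytes 27 c5 is 2 bytes ≤ B = 6; zero-pad to 6 bytes: K' = 27 c5 00 00 00 00.
K' ⊕ ipad = 11 f3 36 36 36 36; K' ⊕ opad = 7b 99 5c 5c 5c 5c.
Inner hash: even-index sum = 222 mod 256 = 222; odd-index sum = 351 mod 256 = 95 → de 5f.
Outer hash (recomputed tag): even-index sum = 529 mod 256 = 17; odd-index sum = 432 mod 256 = 176 → 11 b0.
Recomputed tag = 11b0; claimed = 11fc → mismatch.

invalid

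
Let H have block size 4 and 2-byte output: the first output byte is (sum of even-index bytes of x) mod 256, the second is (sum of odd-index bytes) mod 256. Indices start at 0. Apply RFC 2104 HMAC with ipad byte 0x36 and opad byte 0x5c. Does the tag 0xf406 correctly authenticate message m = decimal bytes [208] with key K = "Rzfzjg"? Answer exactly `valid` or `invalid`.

Key "Rzfzjg" = 52 7a 66 7a 6a 67 is 6 bytes > B = 4, so hash it first: H(key) = 22 5b, then zero-pad to 4 bytes: K' = 22 5b 00 00.
K' ⊕ ipad = 14 6d 36 36; K' ⊕ opad = 7e 07 5c 5c.
Inner hash: even-index sum = 282 mod 256 = 26; odd-index sum = 163 mod 256 = 163 → 1a a3.
Outer hash (recomputed tag): even-index sum = 244 mod 256 = 244; odd-index sum = 262 mod 256 = 6 → f4 06.
Recomputed tag = f406; claimed = f406 → match.

valid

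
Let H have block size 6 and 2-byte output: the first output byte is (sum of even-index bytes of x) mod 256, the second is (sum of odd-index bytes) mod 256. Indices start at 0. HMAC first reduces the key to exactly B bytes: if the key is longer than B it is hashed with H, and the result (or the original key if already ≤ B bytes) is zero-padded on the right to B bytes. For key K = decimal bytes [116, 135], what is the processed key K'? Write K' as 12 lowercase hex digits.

Key decimal bytes [116, 135] = 74 87 is 2 bytes ≤ B = 6; zero-pad to 6 bytes: K' = 74 87 00 00 00 00.

748700000000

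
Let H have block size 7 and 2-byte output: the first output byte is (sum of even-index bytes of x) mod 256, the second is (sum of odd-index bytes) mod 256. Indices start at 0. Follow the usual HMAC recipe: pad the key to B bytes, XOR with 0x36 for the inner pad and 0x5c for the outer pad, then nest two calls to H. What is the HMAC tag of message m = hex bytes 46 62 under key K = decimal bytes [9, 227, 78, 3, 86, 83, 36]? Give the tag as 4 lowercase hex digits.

Key decimal bytes [9, 227, 78, 3, 86, 83, 36] = 09 e3 4e 03 56 53 24 is exactly B = 7 bytes: K' = 09 e3 4e 03 56 53 24.
K' ⊕ ipad = 3f d5 78 35 60 65 12.  K' ⊕ opad = 55 bf 12 5f 0a 0f 78.
Inner input = (K'⊕ipad) ∥ m = 3f d5 78 35 60 65 12 ∥ 46 62.
Inner hash: even-index sum = 395 mod 256 = 139; odd-index sum = 437 mod 256 = 181 → 8b b5.
Outer input = (K'⊕opad) ∥ inner = 55 bf 12 5f 0a 0f 78 ∥ 8b b5.
Outer hash (tag): even-index sum = 414 mod 256 = 158; odd-index sum = 440 mod 256 = 184 → 9e b8.

9eb8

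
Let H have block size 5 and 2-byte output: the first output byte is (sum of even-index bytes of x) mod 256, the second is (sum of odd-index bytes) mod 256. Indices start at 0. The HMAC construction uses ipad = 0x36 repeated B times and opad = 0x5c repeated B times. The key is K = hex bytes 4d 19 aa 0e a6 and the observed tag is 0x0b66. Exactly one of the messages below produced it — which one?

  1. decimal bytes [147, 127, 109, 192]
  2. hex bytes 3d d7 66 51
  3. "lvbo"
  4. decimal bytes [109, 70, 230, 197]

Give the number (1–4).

2

Key hex bytes 4d 19 aa 0e a6 is exactly B = 5 bytes: K' = 4d 19 aa 0e a6.
K' ⊕ ipad = 7b 2f 9c 38 90; K' ⊕ opad = 11 45 f6 52 fa.
m1: inner = H(7b 2f 9c 38 90 93 7f 6d c0) = e6 67; tag = H(11 45 f6 52 fa e6 67) = 687d
m2: inner = H(7b 2f 9c 38 90 3d d7 66 51) = cf 0a; tag = H(11 45 f6 52 fa cf 0a) = 0b66 ← matches
m3: inner = H(7b 2f 9c 38 90 6c 76 62 6f) = 8c 35; tag = H(11 45 f6 52 fa 8c 35) = 3623
m4: inner = H(7b 2f 9c 38 90 6d 46 e6 c5) = b2 ba; tag = H(11 45 f6 52 fa b2 ba) = bb49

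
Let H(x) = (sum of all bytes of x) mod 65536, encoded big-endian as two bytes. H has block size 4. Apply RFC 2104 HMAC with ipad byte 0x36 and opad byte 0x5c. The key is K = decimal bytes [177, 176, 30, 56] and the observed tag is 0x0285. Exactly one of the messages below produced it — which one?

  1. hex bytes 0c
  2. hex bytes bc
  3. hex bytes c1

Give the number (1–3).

3

Key decimal bytes [177, 176, 30, 56] = b1 b0 1e 38 is exactly B = 4 bytes: K' = b1 b0 1e 38.
K' ⊕ ipad = 87 86 28 0e; K' ⊕ opad = ed ec 42 64.
m1: inner = H(87 86 28 0e 0c) = 01 4f; tag = H(ed ec 42 64 01 4f) = 02cf
m2: inner = H(87 86 28 0e bc) = 01 ff; tag = H(ed ec 42 64 01 ff) = 037f
m3: inner = H(87 86 28 0e c1) = 02 04; tag = H(ed ec 42 64 02 04) = 0285 ← matches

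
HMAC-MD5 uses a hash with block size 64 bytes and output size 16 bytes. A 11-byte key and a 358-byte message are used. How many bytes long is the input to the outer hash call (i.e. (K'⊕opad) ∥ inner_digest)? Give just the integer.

Key is 11 ≤ 64 bytes, zero-padded: |K'| = 64.
Outer input = (K'⊕opad) ∥ H(inner) → 64 + 16 = 80 bytes.

80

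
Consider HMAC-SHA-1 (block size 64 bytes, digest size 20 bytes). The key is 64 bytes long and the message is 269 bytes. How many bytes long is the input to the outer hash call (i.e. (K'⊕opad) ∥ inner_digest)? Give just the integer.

Key is 64 ≤ 64 bytes, zero-padded: |K'| = 64.
Outer input = (K'⊕opad) ∥ H(inner) → 64 + 20 = 84 bytes.

84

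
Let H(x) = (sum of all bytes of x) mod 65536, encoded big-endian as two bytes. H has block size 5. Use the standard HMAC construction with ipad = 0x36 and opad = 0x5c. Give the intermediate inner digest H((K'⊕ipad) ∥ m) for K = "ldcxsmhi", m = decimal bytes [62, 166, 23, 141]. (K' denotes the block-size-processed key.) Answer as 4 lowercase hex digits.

02c9

Key "ldcxsmhi" = 6c 64 63 78 73 6d 68 69 is 8 bytes > B = 5, so hash it first: H(key) = 03 5c, then zero-pad to 5 bytes: K' = 03 5c 00 00 00.
K' ⊕ ipad = 35 6a 36 36 36.
Inner input = 35 6a 36 36 36 ∥ 3e a6 17 8d.
Inner hash: sum = 53+106+54+54+54+62+166+23+141 = 713 → 02 c9.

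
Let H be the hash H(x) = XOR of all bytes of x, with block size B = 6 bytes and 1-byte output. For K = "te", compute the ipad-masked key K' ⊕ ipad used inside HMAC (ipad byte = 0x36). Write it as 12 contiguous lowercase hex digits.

425336363636

Key "te" = 74 65 is 2 bytes ≤ B = 6; zero-pad to 6 bytes: K' = 74 65 00 00 00 00.
XOR each byte with 0x36: 74⊕36=42, 65⊕36=53, 00⊕36=36, 00⊕36=36, 00⊕36=36, 00⊕36=36.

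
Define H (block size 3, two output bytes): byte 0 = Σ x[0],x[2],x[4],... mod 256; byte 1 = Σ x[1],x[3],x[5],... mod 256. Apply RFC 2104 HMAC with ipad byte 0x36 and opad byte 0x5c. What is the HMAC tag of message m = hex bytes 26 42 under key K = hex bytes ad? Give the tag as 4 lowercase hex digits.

Key hex bytes ad is 1 byte ≤ B = 3; zero-pad to 3 bytes: K' = ad 00 00.
K' ⊕ ipad = 9b 36 36.  K' ⊕ opad = f1 5c 5c.
Inner input = (K'⊕ipad) ∥ m = 9b 36 36 ∥ 26 42.
Inner hash: even-index sum = 275 mod 256 = 19; odd-index sum = 92 mod 256 = 92 → 13 5c.
Outer input = (K'⊕opad) ∥ inner = f1 5c 5c ∥ 13 5c.
Outer hash (tag): even-index sum = 425 mod 256 = 169; odd-index sum = 111 mod 256 = 111 → a9 6f.

a96f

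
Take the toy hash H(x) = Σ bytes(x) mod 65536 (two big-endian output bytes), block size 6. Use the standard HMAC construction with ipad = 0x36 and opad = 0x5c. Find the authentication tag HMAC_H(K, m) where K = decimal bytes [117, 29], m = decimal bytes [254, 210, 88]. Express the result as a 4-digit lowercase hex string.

Key decimal bytes [117, 29] = 75 1d is 2 bytes ≤ B = 6; zero-pad to 6 bytes: K' = 75 1d 00 00 00 00.
K' ⊕ ipad = 43 2b 36 36 36 36.  K' ⊕ opad = 29 41 5c 5c 5c 5c.
Inner input = (K'⊕ipad) ∥ m = 43 2b 36 36 36 36 ∥ fe d2 58.
Inner hash: sum = 67+43+54+54+54+54+254+210+88 = 878 → 03 6e.
Outer input = (K'⊕opad) ∥ inner = 29 41 5c 5c 5c 5c ∥ 03 6e.
Outer hash (tag): sum = 41+65+92+92+92+92+3+110 = 587 → 02 4b.

024b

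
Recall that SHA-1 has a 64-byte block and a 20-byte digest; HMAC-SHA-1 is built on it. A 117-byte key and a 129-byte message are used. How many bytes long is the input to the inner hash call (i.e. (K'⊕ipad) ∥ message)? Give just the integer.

Key is 117 > 64 bytes, so it is hashed to 20 bytes then zero-padded to 64: |K'| = 64.
Inner input = (K'⊕ipad) ∥ m → 64 + 129 = 193 bytes.

193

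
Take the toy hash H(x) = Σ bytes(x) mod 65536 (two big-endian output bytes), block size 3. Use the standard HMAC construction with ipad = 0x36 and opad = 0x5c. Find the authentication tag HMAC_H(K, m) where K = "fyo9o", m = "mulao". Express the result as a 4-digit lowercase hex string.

Key "fyo9o" = 66 79 6f 39 6f is 5 bytes > B = 3, so hash it first: H(key) = 01 f6, then zero-pad to 3 bytes: K' = 01 f6 00.
K' ⊕ ipad = 37 c0 36.  K' ⊕ opad = 5d aa 5c.
Inner input = (K'⊕ipad) ∥ m = 37 c0 36 ∥ 6d 75 6c 61 6f.
Inner hash: sum = 55+192+54+109+117+108+97+111 = 843 → 03 4b.
Outer input = (K'⊕opad) ∥ inner = 5d aa 5c ∥ 03 4b.
Outer hash (tag): sum = 93+170+92+3+75 = 433 → 01 b1.

01b1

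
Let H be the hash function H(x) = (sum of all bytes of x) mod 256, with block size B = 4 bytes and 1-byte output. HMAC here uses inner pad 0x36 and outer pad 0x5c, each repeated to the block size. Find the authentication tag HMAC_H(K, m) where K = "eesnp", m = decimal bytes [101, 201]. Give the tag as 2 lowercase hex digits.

Key "eesnp" = 65 65 73 6e 70 is 5 bytes > B = 4, so hash it first: H(key) = 1b, then zero-pad to 4 bytes: K' = 1b 00 00 00.
K' ⊕ ipad = 2d 36 36 36.  K' ⊕ opad = 47 5c 5c 5c.
Inner input = (K'⊕ipad) ∥ m = 2d 36 36 36 ∥ 65 c9.
Inner hash: sum = 45+54+54+54+101+201 = 509; mod 256 = 253 → fd.
Outer input = (K'⊕opad) ∥ inner = 47 5c 5c 5c ∥ fd.
Outer hash (tag): sum = 71+92+92+92+253 = 600; mod 256 = 88 → 58.

58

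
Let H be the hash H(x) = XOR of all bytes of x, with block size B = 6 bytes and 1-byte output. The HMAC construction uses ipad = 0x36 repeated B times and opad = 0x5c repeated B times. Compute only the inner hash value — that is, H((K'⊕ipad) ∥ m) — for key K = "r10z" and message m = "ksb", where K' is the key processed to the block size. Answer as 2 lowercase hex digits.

73

Key "r10z" = 72 31 30 7a is 4 bytes ≤ B = 6; zero-pad to 6 bytes: K' = 72 31 30 7a 00 00.
K' ⊕ ipad = 44 07 06 4c 36 36.
Inner input = 44 07 06 4c 36 36 ∥ 6b 73 62.
Inner hash: XOR 44⊕07⊕06⊕4c⊕36⊕36⊕6b⊕73⊕62 = 73.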